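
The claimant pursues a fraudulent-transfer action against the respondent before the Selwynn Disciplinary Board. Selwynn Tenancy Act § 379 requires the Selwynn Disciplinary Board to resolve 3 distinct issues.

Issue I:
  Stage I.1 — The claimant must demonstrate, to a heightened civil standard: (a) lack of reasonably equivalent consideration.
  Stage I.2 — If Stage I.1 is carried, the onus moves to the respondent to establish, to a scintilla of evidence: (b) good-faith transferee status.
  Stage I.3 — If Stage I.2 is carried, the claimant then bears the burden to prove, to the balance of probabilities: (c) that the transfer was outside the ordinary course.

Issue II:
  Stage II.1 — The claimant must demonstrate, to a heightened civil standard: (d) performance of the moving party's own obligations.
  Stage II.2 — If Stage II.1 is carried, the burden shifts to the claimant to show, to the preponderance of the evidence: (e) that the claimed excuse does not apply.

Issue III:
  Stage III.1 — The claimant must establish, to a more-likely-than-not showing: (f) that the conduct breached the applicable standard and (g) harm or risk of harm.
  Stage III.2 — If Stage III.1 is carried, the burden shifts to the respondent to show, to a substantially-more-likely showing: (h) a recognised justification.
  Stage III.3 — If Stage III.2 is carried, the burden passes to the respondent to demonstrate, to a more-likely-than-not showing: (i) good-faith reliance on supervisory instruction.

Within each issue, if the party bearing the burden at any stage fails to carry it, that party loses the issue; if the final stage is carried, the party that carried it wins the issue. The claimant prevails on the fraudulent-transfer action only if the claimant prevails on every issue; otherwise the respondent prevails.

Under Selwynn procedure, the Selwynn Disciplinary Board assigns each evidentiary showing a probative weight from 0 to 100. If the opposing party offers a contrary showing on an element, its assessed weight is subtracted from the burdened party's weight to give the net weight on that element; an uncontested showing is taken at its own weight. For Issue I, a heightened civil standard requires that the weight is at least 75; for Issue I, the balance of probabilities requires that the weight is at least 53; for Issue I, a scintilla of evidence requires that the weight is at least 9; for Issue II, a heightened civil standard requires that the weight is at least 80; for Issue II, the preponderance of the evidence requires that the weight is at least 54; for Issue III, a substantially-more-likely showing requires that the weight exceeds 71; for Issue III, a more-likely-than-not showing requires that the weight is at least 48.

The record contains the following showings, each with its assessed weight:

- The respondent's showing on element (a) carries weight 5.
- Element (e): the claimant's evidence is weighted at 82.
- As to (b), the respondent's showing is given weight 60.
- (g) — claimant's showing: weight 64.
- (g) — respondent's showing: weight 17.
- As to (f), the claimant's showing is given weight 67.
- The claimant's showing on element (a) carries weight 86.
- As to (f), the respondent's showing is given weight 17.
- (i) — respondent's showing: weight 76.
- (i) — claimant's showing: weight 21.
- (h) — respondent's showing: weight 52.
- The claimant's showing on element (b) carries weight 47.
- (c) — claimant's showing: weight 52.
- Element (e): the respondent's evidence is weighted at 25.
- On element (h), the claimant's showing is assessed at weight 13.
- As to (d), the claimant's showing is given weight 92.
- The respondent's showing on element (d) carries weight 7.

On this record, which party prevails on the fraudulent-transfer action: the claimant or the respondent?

— Issue I —
Stage I.1 (claimant, a heightened civil standard, weight is at least 75): (a) net 86−5=81 ≥ 75 — meets.
  The claimant carries Stage I.1; the respondent now bears the burden.
Stage I.2 (respondent, a scintilla of evidence, weight is at least 9): (b) net 60−47=13 ≥ 9 — meets.
  Stage I.2 is satisfied; the onus moves to the claimant.
Stage I.3 (claimant, the balance of probabilities, weight is at least 53): (c) 52 < 53 — fails.
  Stage I.3 not carried; the claimant fails its burden.
The analysis ends at Stage I.3; the respondent prevails on this issue.
— Issue II —
Stage II.1 — burden on claimant; standard: a heightened civil standard (weight is at least 80).
    (d): 92 − 7 = 85 ≥ 80 [met]
  Stage II.1 is satisfied; the claimant continues to bear the burden.
Stage II.2 — burden on claimant; standard: the preponderance of the evidence (weight is at least 54).
    (e): 82 − 25 = 57 ≥ 54 [met]
  Stage II.2 carried; the final stage is satisfied.
With every stage satisfied, the claimant prevails on this issue.
— Issue III —
Stage III.1 — burden on claimant; standard: a more-likely-than-not showing (weight is at least 48).
    (f): 67 − 17 = 50 ≥ 48 [met]
    (g): 64 − 17 = 47 < 48 [not met]
  Stage III.1 not carried; the claimant fails its burden.
The respondent prevails on this issue.
Per-issue: Issue I → respondent; Issue II → claimant; Issue III → respondent. The claimant must prevail on every issue; overall, the respondent prevails.

respondent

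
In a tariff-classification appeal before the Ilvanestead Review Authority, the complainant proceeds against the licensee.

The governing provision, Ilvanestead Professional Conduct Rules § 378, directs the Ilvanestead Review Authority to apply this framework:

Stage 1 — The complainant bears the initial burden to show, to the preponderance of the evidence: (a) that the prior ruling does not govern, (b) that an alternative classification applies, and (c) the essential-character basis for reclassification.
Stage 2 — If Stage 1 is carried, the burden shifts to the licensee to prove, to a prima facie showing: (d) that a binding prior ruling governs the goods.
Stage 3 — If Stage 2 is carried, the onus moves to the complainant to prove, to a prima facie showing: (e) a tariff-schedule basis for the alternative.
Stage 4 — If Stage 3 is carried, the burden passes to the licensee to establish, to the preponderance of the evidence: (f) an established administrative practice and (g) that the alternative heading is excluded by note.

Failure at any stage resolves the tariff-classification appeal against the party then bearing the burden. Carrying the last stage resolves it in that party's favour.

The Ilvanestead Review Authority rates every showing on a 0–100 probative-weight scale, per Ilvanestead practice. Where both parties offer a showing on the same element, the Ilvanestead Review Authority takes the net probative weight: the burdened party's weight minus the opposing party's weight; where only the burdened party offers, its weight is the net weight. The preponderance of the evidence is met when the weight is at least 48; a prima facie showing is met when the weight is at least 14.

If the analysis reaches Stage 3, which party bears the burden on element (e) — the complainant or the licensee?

Stage 3's rule assigns the burden to the complainant (to a prima facie showing).

complainant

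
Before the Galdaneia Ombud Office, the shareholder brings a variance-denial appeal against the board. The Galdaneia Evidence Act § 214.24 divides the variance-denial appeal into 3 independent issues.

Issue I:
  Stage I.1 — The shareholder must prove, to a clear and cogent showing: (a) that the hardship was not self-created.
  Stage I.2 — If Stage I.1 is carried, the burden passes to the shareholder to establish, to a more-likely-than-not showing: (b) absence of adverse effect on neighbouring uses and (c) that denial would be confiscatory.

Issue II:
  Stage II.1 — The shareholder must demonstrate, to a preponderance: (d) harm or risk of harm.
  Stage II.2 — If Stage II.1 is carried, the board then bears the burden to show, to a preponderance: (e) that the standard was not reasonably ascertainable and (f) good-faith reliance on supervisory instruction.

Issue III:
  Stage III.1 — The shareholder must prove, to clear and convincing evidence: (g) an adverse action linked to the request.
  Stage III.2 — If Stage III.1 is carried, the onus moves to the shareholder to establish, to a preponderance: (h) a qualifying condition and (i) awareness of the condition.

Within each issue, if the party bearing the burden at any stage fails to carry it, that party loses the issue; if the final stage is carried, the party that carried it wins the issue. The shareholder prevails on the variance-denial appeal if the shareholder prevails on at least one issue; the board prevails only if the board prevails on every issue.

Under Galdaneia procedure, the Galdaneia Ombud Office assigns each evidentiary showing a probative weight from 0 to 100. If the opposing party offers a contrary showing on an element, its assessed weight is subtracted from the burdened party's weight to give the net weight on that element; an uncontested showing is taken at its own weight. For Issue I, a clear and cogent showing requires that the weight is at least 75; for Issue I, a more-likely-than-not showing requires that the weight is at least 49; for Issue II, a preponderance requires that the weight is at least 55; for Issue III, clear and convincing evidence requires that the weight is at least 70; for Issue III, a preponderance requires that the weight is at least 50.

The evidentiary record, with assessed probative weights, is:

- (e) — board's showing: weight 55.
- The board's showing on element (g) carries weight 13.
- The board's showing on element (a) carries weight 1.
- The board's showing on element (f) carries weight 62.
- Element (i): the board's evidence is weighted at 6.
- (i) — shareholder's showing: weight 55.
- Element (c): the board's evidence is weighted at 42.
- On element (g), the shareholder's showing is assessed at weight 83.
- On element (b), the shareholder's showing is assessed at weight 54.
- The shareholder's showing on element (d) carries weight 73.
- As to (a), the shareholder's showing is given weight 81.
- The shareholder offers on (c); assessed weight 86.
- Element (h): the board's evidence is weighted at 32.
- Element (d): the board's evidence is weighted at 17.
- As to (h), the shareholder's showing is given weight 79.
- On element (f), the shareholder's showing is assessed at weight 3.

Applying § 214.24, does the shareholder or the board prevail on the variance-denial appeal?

— Issue I —
Stage I.1 — burden on shareholder; standard: a clear and cogent showing (weight is at least 75).
    (a): 81 − 1 = 80 ≥ 75 [met]
  All elements met. The shareholder retains the burden for Stage I.2.
Stage I.2 — burden on shareholder; standard: a more-likely-than-not showing (weight is at least 49).
    (b): 54 ≥ 49 [met]
    (c): 86 − 42 = 44 < 49 [not met]
  Stage I.2 not carried; the shareholder fails its burden.
The board prevails on this issue.
— Issue II —
Stage II.1 — burden on shareholder; standard: a preponderance (weight is at least 55).
    (d): 73 − 17 = 56 ≥ 55 [met]
  Stage II.1 is satisfied; the onus moves to the board.
Stage II.2 — burden on board; standard: a preponderance (weight is at least 55).
    (e): 55 ≥ 55 [met]
    (f): 62 − 3 = 59 ≥ 55 [met]
  Stage II.2 carried; the final stage is satisfied.
All stages carried — the board prevails on this issue.
— Issue III —
At Stage III.1 the shareholder must meet clear and convincing evidence (weight is at least 70): on (g) the weight is 83 less the opposing 13 gives net 70, ≥ 70, so (g) meets the standard.
  Stage III.1 carried; the burden remains with the shareholder.
At Stage III.2 the shareholder must meet a preponderance (weight is at least 50): on (h) the weight is 79 less the opposing 32 gives net 47, which does not reach 50, so (h) does not meet the standard; on (i) the weight is 55 less the opposing 6 gives net 49, < 50, so (i) does not meet the standard.
  Stage III.2 not carried; the shareholder fails its burden.
So the board prevails on this issue.
Per-issue: Issue I → board; Issue II → board; Issue III → board. The shareholder must prevail on at least one issue; overall, the board prevails.

board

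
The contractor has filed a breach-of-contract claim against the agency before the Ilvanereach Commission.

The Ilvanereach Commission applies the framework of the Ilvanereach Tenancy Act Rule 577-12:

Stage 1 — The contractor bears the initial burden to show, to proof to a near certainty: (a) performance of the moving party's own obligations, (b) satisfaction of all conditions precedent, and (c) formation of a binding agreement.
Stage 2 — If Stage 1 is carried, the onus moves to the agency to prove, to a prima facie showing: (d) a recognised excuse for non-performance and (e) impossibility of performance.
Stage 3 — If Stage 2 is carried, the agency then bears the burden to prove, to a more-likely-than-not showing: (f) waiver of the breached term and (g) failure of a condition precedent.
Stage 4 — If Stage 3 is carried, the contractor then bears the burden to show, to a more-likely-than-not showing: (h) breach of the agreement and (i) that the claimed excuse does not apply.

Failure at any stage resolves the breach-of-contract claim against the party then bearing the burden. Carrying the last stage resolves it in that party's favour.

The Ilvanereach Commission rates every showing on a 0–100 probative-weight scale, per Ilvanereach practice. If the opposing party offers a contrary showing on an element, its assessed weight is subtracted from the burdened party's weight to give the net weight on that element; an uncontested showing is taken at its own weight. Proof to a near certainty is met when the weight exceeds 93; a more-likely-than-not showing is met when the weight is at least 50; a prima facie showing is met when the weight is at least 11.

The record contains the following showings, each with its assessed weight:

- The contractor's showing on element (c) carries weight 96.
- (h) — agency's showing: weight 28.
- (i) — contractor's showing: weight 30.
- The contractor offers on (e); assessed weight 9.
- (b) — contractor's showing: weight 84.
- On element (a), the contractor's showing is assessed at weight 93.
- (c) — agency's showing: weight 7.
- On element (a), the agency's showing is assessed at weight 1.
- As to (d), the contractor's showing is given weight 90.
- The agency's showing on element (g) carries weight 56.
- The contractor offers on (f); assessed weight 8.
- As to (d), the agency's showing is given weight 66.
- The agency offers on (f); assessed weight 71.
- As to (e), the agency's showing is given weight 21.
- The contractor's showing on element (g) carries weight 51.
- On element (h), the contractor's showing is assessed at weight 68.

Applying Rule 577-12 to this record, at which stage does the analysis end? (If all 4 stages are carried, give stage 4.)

stage 1

At Stage 1 the contractor must meet proof to a near certainty (weight exceeds 93): on (a) the weight is 93 less the opposing 1 gives net 92, ≤ 93, so (a) does not meet the standard; on (b) the weight is 84, ≤ 93, so (b) does not meet the standard; on (c) the weight is 96 less the opposing 7 gives net 89, which does not exceed 93, so (c) does not meet the standard.
  The contractor does not carry Stage 1.
The analysis ends at Stage 1; the agency prevails.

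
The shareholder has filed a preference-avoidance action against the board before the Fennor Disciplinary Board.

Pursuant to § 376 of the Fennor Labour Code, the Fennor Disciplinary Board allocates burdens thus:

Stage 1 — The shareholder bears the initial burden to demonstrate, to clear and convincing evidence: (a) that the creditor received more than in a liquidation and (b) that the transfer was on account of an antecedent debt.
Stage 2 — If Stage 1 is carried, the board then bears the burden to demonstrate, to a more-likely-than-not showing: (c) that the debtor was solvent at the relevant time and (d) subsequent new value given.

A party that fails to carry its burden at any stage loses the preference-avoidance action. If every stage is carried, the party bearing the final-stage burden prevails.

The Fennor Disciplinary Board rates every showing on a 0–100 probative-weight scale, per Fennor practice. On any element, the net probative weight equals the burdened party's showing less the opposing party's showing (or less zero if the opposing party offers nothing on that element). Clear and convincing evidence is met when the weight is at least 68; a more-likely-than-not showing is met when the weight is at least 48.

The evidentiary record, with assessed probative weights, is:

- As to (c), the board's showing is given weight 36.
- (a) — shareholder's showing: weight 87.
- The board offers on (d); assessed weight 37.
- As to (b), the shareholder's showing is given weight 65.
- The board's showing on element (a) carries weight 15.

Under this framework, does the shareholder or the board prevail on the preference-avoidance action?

Stage 1 (shareholder, clear and convincing evidence, weight is at least 68): (a) net 87−15=72 ≥ 68 — meets; (b) 65 < 68 — fails.
  Stage 1 not carried; the shareholder fails its burden.
So the board prevails.

board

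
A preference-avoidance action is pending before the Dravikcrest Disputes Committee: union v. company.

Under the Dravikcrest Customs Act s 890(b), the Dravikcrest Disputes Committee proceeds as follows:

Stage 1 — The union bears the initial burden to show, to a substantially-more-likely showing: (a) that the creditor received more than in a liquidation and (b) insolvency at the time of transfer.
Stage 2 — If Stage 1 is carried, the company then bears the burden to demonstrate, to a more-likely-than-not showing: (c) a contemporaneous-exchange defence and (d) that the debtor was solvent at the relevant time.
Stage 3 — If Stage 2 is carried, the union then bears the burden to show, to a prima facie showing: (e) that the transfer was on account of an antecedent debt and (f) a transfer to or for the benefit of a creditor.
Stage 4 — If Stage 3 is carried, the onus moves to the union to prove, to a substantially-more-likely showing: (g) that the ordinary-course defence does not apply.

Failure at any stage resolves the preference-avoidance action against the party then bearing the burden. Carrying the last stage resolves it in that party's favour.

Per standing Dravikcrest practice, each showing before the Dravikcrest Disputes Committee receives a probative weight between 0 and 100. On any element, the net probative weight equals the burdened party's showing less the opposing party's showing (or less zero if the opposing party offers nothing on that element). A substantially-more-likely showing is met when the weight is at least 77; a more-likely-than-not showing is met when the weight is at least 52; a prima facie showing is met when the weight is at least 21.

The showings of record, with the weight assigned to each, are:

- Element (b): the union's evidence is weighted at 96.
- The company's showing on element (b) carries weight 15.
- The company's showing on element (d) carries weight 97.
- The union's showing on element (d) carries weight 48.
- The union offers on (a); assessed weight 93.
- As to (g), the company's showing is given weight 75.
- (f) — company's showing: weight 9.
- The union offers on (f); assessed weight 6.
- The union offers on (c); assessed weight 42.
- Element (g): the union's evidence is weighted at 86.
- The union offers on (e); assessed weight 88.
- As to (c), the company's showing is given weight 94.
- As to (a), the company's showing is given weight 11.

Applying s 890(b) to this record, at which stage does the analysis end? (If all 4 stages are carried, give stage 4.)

At Stage 1 the union must meet a substantially-more-likely showing (weight is at least 77): on (a) the weight is 93 less the opposing 11 gives net 82, which does reach 77, so (a) meets the standard; on (b) the weight is 96 less the opposing 15 gives net 81, ≥ 77, so (b) meets the standard.
  Stage 1 is satisfied; the onus moves to the company.
At Stage 2 the company must meet a more-likely-than-not showing (weight is at least 52): on (c) the weight is 94 less the opposing 42 gives net 52, which does reach 52, so (c) meets the standard; on (d) the weight is 97 less the opposing 48 gives net 49, which does not reach 52, so (d) does not meet the standard.
  Not every element is met, so the company fails to carry Stage 2.
The union prevails.

stage 2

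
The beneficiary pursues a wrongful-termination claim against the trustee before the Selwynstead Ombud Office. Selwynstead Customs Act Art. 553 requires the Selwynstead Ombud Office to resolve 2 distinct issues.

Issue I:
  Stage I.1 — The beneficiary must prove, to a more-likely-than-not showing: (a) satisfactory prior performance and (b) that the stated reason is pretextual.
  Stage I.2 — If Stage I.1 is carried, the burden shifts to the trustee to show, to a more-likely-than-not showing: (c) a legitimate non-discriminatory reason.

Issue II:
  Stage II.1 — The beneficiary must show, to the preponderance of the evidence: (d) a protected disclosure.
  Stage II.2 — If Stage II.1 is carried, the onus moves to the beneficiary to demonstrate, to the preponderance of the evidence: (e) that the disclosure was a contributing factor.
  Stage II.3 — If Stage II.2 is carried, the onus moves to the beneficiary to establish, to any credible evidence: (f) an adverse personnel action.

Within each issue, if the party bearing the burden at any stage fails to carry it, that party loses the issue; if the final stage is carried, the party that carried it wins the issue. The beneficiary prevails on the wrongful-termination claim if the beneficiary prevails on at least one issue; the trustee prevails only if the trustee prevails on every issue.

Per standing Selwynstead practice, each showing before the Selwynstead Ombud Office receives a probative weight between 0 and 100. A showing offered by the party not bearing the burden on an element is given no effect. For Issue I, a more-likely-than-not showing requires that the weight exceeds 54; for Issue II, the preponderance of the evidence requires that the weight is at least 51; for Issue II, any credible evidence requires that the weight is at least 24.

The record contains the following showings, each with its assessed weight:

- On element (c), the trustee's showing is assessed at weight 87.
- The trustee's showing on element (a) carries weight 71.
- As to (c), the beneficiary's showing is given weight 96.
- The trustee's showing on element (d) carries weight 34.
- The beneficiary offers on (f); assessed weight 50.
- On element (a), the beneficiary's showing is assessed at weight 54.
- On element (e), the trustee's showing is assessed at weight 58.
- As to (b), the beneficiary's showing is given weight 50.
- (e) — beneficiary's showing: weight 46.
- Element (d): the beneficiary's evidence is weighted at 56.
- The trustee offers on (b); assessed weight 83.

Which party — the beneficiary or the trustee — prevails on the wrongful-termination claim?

— Issue I —
Stage I.1 (beneficiary, a more-likely-than-not showing, weight exceeds 54): (a) 54 (trustee's 71 disregarded) ≤ 54 — fails; (b) 50 (trustee's 83 disregarded) ≤ 54 — fails.
  The beneficiary does not carry Stage I.1.
The trustee prevails on this issue.
— Issue II —
Stage II.1 (beneficiary, the preponderance of the evidence, weight is at least 51): (d) 56 (trustee's 34 disregarded) ≥ 51 — meets.
  All elements met. The beneficiary retains the burden for Stage II.2.
Stage II.2 (beneficiary, the preponderance of the evidence, weight is at least 51): (e) 46 (trustee's 58 disregarded) < 51 — fails.
  Not every element is met, so the beneficiary fails to carry Stage II.2.
The trustee prevails on this issue.
Per-issue: Issue I → trustee; Issue II → trustee. The beneficiary must prevail on at least one issue; overall, the trustee prevails.

trustee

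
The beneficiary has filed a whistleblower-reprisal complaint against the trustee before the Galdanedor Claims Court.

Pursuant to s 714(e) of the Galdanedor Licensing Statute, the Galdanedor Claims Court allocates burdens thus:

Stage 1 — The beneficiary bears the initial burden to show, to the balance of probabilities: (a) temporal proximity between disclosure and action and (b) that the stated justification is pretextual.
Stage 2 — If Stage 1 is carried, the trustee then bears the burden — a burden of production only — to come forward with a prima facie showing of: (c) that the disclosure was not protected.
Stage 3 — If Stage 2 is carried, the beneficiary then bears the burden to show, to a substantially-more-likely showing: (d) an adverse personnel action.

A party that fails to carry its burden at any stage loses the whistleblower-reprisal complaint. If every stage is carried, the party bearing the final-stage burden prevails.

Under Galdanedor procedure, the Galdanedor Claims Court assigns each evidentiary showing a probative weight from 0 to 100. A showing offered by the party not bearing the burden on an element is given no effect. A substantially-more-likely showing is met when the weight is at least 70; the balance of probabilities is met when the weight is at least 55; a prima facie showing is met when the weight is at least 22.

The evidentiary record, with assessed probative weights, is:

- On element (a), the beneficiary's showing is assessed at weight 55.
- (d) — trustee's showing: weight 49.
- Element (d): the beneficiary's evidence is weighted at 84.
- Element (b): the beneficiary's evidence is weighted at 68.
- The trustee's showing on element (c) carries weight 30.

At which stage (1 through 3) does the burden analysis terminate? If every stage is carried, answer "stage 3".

Stage 1 — burden on beneficiary; standard: the balance of probabilities (weight is at least 55).
    (a): 55 ≥ 55 [met]
    (b): 68 ≥ 55 [met]
  All elements met. The burden passes to the trustee.
Stage 2 — burden on trustee; standard: a prima facie showing (weight is at least 22).
    (c): 30 ≥ 22 [met]
  All elements met. The burden passes to the beneficiary.
Stage 3 — burden on beneficiary; standard: a substantially-more-likely showing (weight is at least 70).
    (d): 84 (trustee's 49 disregarded) ≥ 70 [met]
  Stage 3 carried; the final stage is satisfied.
With every stage satisfied, the beneficiary prevails.

stage 3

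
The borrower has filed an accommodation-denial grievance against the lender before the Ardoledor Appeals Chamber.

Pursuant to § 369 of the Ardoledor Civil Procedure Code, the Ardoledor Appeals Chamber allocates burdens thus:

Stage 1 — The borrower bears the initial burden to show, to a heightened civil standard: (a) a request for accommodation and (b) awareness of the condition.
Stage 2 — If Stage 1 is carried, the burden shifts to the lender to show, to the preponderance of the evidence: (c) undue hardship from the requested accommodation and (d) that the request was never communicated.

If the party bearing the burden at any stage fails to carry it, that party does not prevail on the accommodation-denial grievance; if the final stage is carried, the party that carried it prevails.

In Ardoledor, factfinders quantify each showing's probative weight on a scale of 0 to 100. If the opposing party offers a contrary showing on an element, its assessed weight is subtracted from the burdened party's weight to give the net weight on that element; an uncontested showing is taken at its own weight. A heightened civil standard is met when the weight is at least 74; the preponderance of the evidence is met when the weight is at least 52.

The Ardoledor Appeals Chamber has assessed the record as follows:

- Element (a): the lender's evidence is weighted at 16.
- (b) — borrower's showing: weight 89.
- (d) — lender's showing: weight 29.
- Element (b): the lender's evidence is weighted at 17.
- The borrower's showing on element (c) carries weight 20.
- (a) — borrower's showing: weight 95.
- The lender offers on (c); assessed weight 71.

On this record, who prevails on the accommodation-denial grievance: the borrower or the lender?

Stage 1 (borrower, a heightened civil standard, weight is at least 74): (a) net 95−16=79 ≥ 74 — meets; (b) net 89−17=72 < 74 — fails.
  The borrower does not carry Stage 1.
The lender prevails.

lender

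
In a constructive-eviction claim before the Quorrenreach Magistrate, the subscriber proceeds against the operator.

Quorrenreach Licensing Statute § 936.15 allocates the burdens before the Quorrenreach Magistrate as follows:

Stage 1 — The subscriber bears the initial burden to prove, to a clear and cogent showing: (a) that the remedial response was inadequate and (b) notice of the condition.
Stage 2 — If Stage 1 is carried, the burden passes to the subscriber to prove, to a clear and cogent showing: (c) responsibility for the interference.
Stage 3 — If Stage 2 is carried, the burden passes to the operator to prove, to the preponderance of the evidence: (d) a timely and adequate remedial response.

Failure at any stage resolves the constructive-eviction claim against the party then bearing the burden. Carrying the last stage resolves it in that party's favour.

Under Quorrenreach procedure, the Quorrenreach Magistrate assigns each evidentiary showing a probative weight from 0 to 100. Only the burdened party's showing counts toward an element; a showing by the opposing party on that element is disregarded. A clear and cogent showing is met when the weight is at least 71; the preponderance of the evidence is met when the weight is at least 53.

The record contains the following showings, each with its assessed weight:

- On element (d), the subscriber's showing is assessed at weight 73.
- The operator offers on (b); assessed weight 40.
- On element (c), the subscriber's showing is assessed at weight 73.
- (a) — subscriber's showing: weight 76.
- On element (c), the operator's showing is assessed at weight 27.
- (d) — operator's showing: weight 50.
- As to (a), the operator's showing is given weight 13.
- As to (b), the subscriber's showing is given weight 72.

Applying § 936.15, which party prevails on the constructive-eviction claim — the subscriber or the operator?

subscriber

At Stage 1 the subscriber must meet a clear and cogent showing (weight is at least 71): on (a) the weight is 76 (the operator's 13 is given no effect), which does reach 71, so (a) meets the standard; on (b) the weight is 72 (the operator's 40 is given no effect), ≥ 71, so (b) meets the standard.
  Stage 1 is satisfied; the subscriber continues to bear the burden.
At Stage 2 the subscriber must meet a clear and cogent showing (weight is at least 71): on (c) the weight is 73 (the operator's 27 is given no effect), ≥ 71, so (c) meets the standard.
  All elements met. The burden passes to the operator.
At Stage 3 the operator must meet the preponderance of the evidence (weight is at least 53): on (d) the weight is 50 (the subscriber's 73 is given no effect), which does not reach 53, so (d) does not meet the standard.
  The operator does not carry Stage 3.
So the subscriber prevails.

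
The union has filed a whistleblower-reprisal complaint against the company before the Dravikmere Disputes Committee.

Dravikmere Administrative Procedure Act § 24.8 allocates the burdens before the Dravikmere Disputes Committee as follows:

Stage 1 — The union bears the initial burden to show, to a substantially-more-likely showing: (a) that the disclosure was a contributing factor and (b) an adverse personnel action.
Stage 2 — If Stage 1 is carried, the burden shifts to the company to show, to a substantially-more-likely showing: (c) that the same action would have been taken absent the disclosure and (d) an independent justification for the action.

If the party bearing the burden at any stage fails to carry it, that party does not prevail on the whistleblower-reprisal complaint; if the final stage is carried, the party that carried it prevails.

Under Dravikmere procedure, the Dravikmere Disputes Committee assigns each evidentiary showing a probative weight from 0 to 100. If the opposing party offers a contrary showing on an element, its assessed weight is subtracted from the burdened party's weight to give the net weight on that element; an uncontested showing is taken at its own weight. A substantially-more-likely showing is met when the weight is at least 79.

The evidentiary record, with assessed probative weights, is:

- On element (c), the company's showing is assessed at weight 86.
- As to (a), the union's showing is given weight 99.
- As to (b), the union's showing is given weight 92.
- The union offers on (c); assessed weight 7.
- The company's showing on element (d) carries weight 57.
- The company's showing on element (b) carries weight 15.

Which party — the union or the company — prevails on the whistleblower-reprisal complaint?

Stage 1 — burden on union; standard: a substantially-more-likely showing (weight is at least 79).
    (a): 99 ≥ 79 [met]
    (b): 92 − 15 = 77 < 79 [not met]
  Stage 1 not carried; the union fails its burden.
The analysis ends at Stage 1; the company prevails.

company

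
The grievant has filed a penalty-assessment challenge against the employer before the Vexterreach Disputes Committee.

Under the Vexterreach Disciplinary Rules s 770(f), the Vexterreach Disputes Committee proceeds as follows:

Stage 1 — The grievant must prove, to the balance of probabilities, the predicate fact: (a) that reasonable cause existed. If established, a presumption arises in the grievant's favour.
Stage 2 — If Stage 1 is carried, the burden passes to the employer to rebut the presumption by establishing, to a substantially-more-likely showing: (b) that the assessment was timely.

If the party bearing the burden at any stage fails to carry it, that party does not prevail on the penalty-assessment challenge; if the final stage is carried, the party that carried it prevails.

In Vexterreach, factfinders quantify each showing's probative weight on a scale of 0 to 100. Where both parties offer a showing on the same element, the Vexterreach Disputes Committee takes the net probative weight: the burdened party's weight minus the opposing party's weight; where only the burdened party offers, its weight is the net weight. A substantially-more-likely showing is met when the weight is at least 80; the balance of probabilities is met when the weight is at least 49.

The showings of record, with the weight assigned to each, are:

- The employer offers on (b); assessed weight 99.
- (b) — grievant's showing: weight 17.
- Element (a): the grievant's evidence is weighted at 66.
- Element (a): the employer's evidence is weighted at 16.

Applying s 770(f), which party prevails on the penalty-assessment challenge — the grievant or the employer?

employer

Stage 1 — burden on grievant; standard: the balance of probabilities (weight is at least 49).
    (a): 66 − 16 = 50 ≥ 49 [met]
  The grievant carries Stage 1; the employer now bears the burden.
Stage 2 — burden on employer; standard: a substantially-more-likely showing (weight is at least 80).
    (b): 99 − 17 = 82 ≥ 80 [met]
  Stage 2 carried; the final stage is satisfied.
All stages carried — the employer prevails.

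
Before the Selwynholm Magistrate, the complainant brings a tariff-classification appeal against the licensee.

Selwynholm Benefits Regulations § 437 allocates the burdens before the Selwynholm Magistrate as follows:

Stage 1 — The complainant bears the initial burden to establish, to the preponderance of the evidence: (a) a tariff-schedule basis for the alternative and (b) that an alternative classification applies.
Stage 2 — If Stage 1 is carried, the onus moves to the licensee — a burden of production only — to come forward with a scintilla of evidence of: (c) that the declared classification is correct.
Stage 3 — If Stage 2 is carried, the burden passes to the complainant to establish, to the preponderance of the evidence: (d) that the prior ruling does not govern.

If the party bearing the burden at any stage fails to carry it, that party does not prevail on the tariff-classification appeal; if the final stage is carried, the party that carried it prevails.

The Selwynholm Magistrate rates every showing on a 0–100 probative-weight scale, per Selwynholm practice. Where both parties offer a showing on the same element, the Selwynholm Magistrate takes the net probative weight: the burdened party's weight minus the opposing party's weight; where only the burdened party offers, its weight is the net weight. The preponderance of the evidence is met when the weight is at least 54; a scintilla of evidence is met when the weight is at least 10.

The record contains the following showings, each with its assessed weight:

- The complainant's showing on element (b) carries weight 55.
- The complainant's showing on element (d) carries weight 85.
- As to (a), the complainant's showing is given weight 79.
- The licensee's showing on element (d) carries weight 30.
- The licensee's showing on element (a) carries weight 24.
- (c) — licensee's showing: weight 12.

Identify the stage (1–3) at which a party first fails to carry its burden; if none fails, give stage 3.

stage 3

At Stage 1 the complainant must meet the preponderance of the evidence (weight is at least 54): on (a) the weight is 79 less the opposing 24 gives net 55, ≥ 54, so (a) meets the standard; on (b) the weight is 55, which does reach 54, so (b) meets the standard.
  Stage 1 carried; the burden shifts to the licensee.
At Stage 2 the licensee must meet a scintilla of evidence (weight is at least 10): on (c) the weight is 12, which does reach 10, so (c) meets the standard.
  All elements met. The burden passes to the complainant.
At Stage 3 the complainant must meet the preponderance of the evidence (weight is at least 54): on (d) the weight is 85 less the opposing 30 gives net 55, which does reach 54, so (d) meets the standard.
  All elements met at the final stage.
Every stage carried; the complainant prevails.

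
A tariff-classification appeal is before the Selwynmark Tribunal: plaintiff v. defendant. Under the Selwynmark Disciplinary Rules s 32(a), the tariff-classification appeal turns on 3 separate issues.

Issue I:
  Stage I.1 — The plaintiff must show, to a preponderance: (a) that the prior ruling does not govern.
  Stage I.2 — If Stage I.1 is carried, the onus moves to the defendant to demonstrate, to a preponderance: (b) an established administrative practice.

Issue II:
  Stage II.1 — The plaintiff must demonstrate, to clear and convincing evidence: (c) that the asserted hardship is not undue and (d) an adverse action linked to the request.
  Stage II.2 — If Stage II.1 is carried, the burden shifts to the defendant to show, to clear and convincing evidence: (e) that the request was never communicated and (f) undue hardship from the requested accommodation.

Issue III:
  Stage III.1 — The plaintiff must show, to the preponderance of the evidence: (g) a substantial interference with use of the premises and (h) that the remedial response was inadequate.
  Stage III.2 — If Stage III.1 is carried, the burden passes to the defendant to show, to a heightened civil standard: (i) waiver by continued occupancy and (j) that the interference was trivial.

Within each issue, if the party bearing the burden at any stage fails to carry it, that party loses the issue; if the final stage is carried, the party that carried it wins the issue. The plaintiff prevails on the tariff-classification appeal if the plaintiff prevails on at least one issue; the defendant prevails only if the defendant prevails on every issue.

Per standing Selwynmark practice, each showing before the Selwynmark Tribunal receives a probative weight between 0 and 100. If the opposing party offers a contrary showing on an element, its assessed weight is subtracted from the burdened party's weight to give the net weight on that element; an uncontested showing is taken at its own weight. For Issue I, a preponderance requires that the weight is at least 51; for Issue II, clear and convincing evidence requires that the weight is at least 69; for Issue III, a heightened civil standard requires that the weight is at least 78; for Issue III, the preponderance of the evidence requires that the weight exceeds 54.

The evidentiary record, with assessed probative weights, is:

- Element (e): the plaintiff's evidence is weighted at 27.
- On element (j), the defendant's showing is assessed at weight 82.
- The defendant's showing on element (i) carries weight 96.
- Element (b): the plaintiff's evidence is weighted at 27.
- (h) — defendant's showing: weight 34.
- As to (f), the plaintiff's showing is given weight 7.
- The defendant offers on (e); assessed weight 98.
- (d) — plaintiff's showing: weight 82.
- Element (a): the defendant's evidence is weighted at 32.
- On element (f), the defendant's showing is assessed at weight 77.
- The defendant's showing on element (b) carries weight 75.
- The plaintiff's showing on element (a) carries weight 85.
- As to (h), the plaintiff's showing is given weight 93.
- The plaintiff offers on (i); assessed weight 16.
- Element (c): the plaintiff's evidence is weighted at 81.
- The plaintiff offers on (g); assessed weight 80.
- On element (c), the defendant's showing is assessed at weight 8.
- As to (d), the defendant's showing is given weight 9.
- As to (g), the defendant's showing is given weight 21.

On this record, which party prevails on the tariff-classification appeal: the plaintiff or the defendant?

— Issue I —
Stage I.1 (plaintiff, a preponderance, weight is at least 51): (a) net 85−32=53 ≥ 51 — meets.
  All elements met. The burden passes to the defendant.
Stage I.2 (defendant, a preponderance, weight is at least 51): (b) net 75−27=48 < 51 — fails.
  Not every element is met, so the defendant fails to carry Stage I.2.
The plaintiff prevails on this issue.
— Issue II —
At Stage II.1 the plaintiff must meet clear and convincing evidence (weight is at least 69): on (c) the weight is 81 less the opposing 8 gives net 73, ≥ 69, so (c) meets the standard; on (d) the weight is 82 less the opposing 9 gives net 73, ≥ 69, so (d) meets the standard.
  All elements met. The burden passes to the defendant.
At Stage II.2 the defendant must meet clear and convincing evidence (weight is at least 69): on (e) the weight is 98 less the opposing 27 gives net 71, ≥ 69, so (e) meets the standard; on (f) the weight is 77 less the opposing 7 gives net 70, which does reach 69, so (f) meets the standard.
  Stage II.2 carried; the final stage is satisfied.
All stages carried — the defendant prevails on this issue.
— Issue III —
Stage III.1 (plaintiff, the preponderance of the evidence, weight exceeds 54): (g) net 80−21=59 > 54 — meets; (h) net 93−34=59 > 54 — meets.
  The plaintiff carries Stage III.1; the defendant now bears the burden.
Stage III.2 (defendant, a heightened civil standard, weight is at least 78): (i) net 96−16=80 ≥ 78 — meets; (j) 82 ≥ 78 — meets.
  Stage III.2 carried; the final stage is satisfied.
All stages carried — the defendant prevails on this issue.
Per-issue: Issue I → plaintiff; Issue II → defendant; Issue III → defendant. The plaintiff must prevail on at least one issue; overall, the plaintiff prevails.

plaintiff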